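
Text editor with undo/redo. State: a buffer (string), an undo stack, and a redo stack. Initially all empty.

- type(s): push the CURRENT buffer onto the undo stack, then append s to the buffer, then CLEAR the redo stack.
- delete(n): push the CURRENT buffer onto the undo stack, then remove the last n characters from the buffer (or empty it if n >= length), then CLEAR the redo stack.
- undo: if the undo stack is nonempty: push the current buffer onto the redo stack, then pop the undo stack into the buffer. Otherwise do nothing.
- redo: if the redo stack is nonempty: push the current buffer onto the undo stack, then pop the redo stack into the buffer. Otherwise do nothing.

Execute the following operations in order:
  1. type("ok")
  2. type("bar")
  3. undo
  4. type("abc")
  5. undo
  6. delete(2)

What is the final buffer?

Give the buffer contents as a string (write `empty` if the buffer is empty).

Answer: empty

Derivation:
After op 1 (type): buf='ok' undo_depth=1 redo_depth=0
After op 2 (type): buf='okbar' undo_depth=2 redo_depth=0
After op 3 (undo): buf='ok' undo_depth=1 redo_depth=1
After op 4 (type): buf='okabc' undo_depth=2 redo_depth=0
After op 5 (undo): buf='ok' undo_depth=1 redo_depth=1
After op 6 (delete): buf='(empty)' undo_depth=2 redo_depth=0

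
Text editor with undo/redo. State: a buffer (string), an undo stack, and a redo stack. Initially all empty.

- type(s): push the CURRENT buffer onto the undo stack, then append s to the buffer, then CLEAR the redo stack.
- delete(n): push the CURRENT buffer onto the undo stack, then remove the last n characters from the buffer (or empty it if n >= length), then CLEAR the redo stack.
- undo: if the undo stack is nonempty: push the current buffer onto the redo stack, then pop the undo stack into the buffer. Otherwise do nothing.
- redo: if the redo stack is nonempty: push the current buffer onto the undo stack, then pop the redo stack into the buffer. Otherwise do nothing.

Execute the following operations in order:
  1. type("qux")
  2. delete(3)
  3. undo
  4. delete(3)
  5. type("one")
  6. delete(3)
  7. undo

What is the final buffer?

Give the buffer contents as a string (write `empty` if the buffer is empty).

After op 1 (type): buf='qux' undo_depth=1 redo_depth=0
After op 2 (delete): buf='(empty)' undo_depth=2 redo_depth=0
After op 3 (undo): buf='qux' undo_depth=1 redo_depth=1
After op 4 (delete): buf='(empty)' undo_depth=2 redo_depth=0
After op 5 (type): buf='one' undo_depth=3 redo_depth=0
After op 6 (delete): buf='(empty)' undo_depth=4 redo_depth=0
After op 7 (undo): buf='one' undo_depth=3 redo_depth=1

Answer: one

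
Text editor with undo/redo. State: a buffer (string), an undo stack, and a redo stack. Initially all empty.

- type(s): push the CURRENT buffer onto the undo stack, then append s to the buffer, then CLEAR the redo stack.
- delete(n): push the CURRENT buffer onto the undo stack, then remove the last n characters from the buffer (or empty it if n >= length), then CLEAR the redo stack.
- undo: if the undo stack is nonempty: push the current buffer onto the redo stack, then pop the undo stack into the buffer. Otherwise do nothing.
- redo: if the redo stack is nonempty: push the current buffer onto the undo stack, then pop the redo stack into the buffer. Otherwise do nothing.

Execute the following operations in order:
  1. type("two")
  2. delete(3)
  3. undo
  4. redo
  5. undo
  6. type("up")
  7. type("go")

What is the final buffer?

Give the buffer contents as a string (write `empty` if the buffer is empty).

Answer: twoupgo

Derivation:
After op 1 (type): buf='two' undo_depth=1 redo_depth=0
After op 2 (delete): buf='(empty)' undo_depth=2 redo_depth=0
After op 3 (undo): buf='two' undo_depth=1 redo_depth=1
After op 4 (redo): buf='(empty)' undo_depth=2 redo_depth=0
After op 5 (undo): buf='two' undo_depth=1 redo_depth=1
After op 6 (type): buf='twoup' undo_depth=2 redo_depth=0
After op 7 (type): buf='twoupgo' undo_depth=3 redo_depth=0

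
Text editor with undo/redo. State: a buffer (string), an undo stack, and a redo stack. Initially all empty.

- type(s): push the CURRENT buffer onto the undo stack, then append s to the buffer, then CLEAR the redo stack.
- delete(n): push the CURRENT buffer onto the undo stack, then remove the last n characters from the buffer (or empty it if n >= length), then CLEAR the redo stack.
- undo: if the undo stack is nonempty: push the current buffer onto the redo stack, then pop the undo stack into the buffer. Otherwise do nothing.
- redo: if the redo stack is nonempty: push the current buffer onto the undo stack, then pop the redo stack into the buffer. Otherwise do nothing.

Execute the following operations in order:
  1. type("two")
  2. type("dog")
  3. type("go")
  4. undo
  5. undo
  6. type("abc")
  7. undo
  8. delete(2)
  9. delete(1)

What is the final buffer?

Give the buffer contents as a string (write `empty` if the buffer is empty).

After op 1 (type): buf='two' undo_depth=1 redo_depth=0
After op 2 (type): buf='twodog' undo_depth=2 redo_depth=0
After op 3 (type): buf='twodoggo' undo_depth=3 redo_depth=0
After op 4 (undo): buf='twodog' undo_depth=2 redo_depth=1
After op 5 (undo): buf='two' undo_depth=1 redo_depth=2
After op 6 (type): buf='twoabc' undo_depth=2 redo_depth=0
After op 7 (undo): buf='two' undo_depth=1 redo_depth=1
After op 8 (delete): buf='t' undo_depth=2 redo_depth=0
After op 9 (delete): buf='(empty)' undo_depth=3 redo_depth=0

Answer: empty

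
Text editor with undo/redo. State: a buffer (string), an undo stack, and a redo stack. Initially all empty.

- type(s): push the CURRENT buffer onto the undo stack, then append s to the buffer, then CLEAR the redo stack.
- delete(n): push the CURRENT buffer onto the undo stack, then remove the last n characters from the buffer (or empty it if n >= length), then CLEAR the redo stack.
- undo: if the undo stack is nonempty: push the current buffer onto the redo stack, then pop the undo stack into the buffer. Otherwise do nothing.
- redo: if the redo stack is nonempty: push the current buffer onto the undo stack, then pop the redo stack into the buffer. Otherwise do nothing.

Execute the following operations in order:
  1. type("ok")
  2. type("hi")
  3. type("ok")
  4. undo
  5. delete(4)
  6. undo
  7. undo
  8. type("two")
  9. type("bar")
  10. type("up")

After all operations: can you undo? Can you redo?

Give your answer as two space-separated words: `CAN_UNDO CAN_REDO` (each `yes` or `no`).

After op 1 (type): buf='ok' undo_depth=1 redo_depth=0
After op 2 (type): buf='okhi' undo_depth=2 redo_depth=0
After op 3 (type): buf='okhiok' undo_depth=3 redo_depth=0
After op 4 (undo): buf='okhi' undo_depth=2 redo_depth=1
After op 5 (delete): buf='(empty)' undo_depth=3 redo_depth=0
After op 6 (undo): buf='okhi' undo_depth=2 redo_depth=1
After op 7 (undo): buf='ok' undo_depth=1 redo_depth=2
After op 8 (type): buf='oktwo' undo_depth=2 redo_depth=0
After op 9 (type): buf='oktwobar' undo_depth=3 redo_depth=0
After op 10 (type): buf='oktwobarup' undo_depth=4 redo_depth=0

Answer: yes no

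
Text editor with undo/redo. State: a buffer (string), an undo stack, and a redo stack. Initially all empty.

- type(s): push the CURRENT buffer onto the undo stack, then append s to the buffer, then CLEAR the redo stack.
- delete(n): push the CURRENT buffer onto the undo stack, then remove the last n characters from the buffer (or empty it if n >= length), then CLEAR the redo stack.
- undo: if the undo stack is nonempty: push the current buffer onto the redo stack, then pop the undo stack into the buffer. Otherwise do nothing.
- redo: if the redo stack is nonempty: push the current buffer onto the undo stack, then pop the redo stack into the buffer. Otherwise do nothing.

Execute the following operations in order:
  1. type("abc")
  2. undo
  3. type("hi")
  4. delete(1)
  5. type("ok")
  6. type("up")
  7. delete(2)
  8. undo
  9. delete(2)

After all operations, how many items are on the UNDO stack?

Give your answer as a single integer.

Answer: 5

Derivation:
After op 1 (type): buf='abc' undo_depth=1 redo_depth=0
After op 2 (undo): buf='(empty)' undo_depth=0 redo_depth=1
After op 3 (type): buf='hi' undo_depth=1 redo_depth=0
After op 4 (delete): buf='h' undo_depth=2 redo_depth=0
After op 5 (type): buf='hok' undo_depth=3 redo_depth=0
After op 6 (type): buf='hokup' undo_depth=4 redo_depth=0
After op 7 (delete): buf='hok' undo_depth=5 redo_depth=0
After op 8 (undo): buf='hokup' undo_depth=4 redo_depth=1
After op 9 (delete): buf='hok' undo_depth=5 redo_depth=0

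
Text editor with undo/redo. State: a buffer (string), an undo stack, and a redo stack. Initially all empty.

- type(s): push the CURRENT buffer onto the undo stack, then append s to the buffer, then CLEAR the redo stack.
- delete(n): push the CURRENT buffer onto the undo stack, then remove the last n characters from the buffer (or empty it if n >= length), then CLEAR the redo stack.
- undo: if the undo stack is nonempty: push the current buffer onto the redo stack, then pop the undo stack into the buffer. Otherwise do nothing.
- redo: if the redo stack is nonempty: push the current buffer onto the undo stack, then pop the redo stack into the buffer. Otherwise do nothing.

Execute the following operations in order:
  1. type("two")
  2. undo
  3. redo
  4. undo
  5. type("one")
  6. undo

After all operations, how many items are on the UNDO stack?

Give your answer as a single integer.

After op 1 (type): buf='two' undo_depth=1 redo_depth=0
After op 2 (undo): buf='(empty)' undo_depth=0 redo_depth=1
After op 3 (redo): buf='two' undo_depth=1 redo_depth=0
After op 4 (undo): buf='(empty)' undo_depth=0 redo_depth=1
After op 5 (type): buf='one' undo_depth=1 redo_depth=0
After op 6 (undo): buf='(empty)' undo_depth=0 redo_depth=1

Answer: 0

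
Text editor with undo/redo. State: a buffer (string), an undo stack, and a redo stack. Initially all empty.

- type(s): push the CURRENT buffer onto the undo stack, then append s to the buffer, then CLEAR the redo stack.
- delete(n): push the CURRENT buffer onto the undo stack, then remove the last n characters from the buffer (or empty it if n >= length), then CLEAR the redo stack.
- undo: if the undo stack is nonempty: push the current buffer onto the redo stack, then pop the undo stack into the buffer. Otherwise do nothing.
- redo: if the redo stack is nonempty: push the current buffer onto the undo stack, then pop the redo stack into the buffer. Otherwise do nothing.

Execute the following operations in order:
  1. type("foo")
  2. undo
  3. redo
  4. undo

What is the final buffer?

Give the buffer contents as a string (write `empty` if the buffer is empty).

Answer: empty

Derivation:
After op 1 (type): buf='foo' undo_depth=1 redo_depth=0
After op 2 (undo): buf='(empty)' undo_depth=0 redo_depth=1
After op 3 (redo): buf='foo' undo_depth=1 redo_depth=0
After op 4 (undo): buf='(empty)' undo_depth=0 redo_depth=1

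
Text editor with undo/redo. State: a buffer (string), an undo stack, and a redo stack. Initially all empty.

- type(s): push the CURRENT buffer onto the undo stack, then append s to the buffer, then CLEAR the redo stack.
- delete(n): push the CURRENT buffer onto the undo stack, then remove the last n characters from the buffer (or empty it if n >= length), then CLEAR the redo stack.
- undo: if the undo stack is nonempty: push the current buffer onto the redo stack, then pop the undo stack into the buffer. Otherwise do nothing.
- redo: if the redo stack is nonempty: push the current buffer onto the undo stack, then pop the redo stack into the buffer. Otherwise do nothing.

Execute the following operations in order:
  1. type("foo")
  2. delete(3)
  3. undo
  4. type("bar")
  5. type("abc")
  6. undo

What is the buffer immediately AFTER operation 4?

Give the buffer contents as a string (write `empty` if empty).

Answer: foobar

Derivation:
After op 1 (type): buf='foo' undo_depth=1 redo_depth=0
After op 2 (delete): buf='(empty)' undo_depth=2 redo_depth=0
After op 3 (undo): buf='foo' undo_depth=1 redo_depth=1
After op 4 (type): buf='foobar' undo_depth=2 redo_depth=0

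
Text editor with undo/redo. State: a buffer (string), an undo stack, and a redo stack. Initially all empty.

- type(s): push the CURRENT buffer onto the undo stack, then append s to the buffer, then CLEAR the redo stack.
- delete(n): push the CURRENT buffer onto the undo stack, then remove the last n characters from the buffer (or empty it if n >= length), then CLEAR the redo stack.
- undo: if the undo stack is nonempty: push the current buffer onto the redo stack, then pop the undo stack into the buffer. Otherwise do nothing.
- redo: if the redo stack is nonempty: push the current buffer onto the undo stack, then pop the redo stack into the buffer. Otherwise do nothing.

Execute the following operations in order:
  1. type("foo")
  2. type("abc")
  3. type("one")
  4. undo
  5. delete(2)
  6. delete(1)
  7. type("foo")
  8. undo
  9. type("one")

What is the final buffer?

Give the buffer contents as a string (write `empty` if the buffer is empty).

Answer: fooone

Derivation:
After op 1 (type): buf='foo' undo_depth=1 redo_depth=0
After op 2 (type): buf='fooabc' undo_depth=2 redo_depth=0
After op 3 (type): buf='fooabcone' undo_depth=3 redo_depth=0
After op 4 (undo): buf='fooabc' undo_depth=2 redo_depth=1
After op 5 (delete): buf='fooa' undo_depth=3 redo_depth=0
After op 6 (delete): buf='foo' undo_depth=4 redo_depth=0
After op 7 (type): buf='foofoo' undo_depth=5 redo_depth=0
After op 8 (undo): buf='foo' undo_depth=4 redo_depth=1
After op 9 (type): buf='fooone' undo_depth=5 redo_depth=0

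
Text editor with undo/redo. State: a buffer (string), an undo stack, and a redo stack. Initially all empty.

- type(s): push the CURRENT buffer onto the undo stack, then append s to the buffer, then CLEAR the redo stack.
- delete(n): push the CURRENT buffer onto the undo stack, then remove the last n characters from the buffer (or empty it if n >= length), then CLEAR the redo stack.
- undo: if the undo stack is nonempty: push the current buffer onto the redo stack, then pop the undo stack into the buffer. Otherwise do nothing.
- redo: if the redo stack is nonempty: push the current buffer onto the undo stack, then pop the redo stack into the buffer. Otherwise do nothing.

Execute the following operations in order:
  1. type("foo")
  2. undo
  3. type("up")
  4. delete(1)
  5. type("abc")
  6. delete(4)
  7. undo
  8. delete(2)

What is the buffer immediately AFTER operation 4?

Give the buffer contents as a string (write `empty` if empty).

Answer: u

Derivation:
After op 1 (type): buf='foo' undo_depth=1 redo_depth=0
After op 2 (undo): buf='(empty)' undo_depth=0 redo_depth=1
After op 3 (type): buf='up' undo_depth=1 redo_depth=0
After op 4 (delete): buf='u' undo_depth=2 redo_depth=0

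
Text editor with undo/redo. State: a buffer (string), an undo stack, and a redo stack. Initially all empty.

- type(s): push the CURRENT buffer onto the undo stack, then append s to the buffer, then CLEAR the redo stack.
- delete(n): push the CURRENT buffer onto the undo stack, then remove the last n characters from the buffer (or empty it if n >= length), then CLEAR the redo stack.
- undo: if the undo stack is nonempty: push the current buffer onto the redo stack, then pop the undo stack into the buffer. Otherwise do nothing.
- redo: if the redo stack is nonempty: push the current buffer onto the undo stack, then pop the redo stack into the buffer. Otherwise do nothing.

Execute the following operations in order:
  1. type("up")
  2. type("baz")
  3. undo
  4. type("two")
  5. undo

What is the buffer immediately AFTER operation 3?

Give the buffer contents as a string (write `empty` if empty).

After op 1 (type): buf='up' undo_depth=1 redo_depth=0
After op 2 (type): buf='upbaz' undo_depth=2 redo_depth=0
After op 3 (undo): buf='up' undo_depth=1 redo_depth=1

Answer: up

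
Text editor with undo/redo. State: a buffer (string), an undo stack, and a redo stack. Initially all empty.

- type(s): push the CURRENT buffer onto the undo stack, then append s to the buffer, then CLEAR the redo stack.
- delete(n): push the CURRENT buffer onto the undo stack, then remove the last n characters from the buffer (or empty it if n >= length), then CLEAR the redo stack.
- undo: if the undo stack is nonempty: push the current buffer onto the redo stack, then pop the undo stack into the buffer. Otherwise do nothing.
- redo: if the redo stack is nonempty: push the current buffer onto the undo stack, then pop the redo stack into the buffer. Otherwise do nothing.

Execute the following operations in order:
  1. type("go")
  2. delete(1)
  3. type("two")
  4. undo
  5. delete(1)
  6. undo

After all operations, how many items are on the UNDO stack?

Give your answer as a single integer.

After op 1 (type): buf='go' undo_depth=1 redo_depth=0
After op 2 (delete): buf='g' undo_depth=2 redo_depth=0
After op 3 (type): buf='gtwo' undo_depth=3 redo_depth=0
After op 4 (undo): buf='g' undo_depth=2 redo_depth=1
After op 5 (delete): buf='(empty)' undo_depth=3 redo_depth=0
After op 6 (undo): buf='g' undo_depth=2 redo_depth=1

Answer: 2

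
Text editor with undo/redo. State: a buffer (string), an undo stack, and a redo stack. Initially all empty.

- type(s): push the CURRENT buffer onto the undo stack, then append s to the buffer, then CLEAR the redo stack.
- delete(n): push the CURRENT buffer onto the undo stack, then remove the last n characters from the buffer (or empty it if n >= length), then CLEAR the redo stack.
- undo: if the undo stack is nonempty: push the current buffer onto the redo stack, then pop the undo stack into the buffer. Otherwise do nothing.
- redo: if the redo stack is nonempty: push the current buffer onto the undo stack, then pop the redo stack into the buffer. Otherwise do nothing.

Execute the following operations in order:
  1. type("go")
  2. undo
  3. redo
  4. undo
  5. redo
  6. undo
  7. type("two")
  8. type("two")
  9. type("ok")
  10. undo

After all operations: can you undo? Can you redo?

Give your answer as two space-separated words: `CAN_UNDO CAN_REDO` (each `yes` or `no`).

Answer: yes yes

Derivation:
After op 1 (type): buf='go' undo_depth=1 redo_depth=0
After op 2 (undo): buf='(empty)' undo_depth=0 redo_depth=1
After op 3 (redo): buf='go' undo_depth=1 redo_depth=0
After op 4 (undo): buf='(empty)' undo_depth=0 redo_depth=1
After op 5 (redo): buf='go' undo_depth=1 redo_depth=0
After op 6 (undo): buf='(empty)' undo_depth=0 redo_depth=1
After op 7 (type): buf='two' undo_depth=1 redo_depth=0
After op 8 (type): buf='twotwo' undo_depth=2 redo_depth=0
After op 9 (type): buf='twotwook' undo_depth=3 redo_depth=0
After op 10 (undo): buf='twotwo' undo_depth=2 redo_depth=1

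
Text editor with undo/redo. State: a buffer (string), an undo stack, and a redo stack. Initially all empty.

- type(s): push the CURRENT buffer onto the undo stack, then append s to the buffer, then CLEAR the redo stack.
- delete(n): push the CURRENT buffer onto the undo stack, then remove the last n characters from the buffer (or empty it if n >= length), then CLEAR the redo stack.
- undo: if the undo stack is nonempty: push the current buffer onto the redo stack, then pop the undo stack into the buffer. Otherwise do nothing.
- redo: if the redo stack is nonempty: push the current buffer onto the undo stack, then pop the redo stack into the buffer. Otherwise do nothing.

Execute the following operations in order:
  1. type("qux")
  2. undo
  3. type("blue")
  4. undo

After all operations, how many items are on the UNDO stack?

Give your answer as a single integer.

Answer: 0

Derivation:
After op 1 (type): buf='qux' undo_depth=1 redo_depth=0
After op 2 (undo): buf='(empty)' undo_depth=0 redo_depth=1
After op 3 (type): buf='blue' undo_depth=1 redo_depth=0
After op 4 (undo): buf='(empty)' undo_depth=0 redo_depth=1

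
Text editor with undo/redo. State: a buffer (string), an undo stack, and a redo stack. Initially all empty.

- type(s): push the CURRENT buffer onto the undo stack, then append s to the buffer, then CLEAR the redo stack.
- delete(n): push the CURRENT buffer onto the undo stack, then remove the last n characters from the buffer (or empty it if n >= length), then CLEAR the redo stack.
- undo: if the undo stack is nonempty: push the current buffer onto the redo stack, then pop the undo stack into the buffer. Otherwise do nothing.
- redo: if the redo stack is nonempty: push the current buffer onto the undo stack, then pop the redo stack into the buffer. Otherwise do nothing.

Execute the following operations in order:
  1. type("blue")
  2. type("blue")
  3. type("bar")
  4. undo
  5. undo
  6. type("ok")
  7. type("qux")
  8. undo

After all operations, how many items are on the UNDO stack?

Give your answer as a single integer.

Answer: 2

Derivation:
After op 1 (type): buf='blue' undo_depth=1 redo_depth=0
After op 2 (type): buf='blueblue' undo_depth=2 redo_depth=0
After op 3 (type): buf='bluebluebar' undo_depth=3 redo_depth=0
After op 4 (undo): buf='blueblue' undo_depth=2 redo_depth=1
After op 5 (undo): buf='blue' undo_depth=1 redo_depth=2
After op 6 (type): buf='blueok' undo_depth=2 redo_depth=0
After op 7 (type): buf='blueokqux' undo_depth=3 redo_depth=0
After op 8 (undo): buf='blueok' undo_depth=2 redo_depth=1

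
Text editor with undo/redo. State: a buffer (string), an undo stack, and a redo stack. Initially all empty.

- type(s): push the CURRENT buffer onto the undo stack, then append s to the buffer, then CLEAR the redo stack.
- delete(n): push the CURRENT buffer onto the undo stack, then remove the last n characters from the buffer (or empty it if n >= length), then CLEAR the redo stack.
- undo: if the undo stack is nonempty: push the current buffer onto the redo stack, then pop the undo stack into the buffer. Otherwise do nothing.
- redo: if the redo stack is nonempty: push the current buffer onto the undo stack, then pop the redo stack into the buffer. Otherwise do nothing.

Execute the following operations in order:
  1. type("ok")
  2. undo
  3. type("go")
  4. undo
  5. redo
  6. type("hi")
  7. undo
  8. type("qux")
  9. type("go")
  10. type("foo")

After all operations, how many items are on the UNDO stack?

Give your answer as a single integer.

After op 1 (type): buf='ok' undo_depth=1 redo_depth=0
After op 2 (undo): buf='(empty)' undo_depth=0 redo_depth=1
After op 3 (type): buf='go' undo_depth=1 redo_depth=0
After op 4 (undo): buf='(empty)' undo_depth=0 redo_depth=1
After op 5 (redo): buf='go' undo_depth=1 redo_depth=0
After op 6 (type): buf='gohi' undo_depth=2 redo_depth=0
After op 7 (undo): buf='go' undo_depth=1 redo_depth=1
After op 8 (type): buf='goqux' undo_depth=2 redo_depth=0
After op 9 (type): buf='goquxgo' undo_depth=3 redo_depth=0
After op 10 (type): buf='goquxgofoo' undo_depth=4 redo_depth=0

Answer: 4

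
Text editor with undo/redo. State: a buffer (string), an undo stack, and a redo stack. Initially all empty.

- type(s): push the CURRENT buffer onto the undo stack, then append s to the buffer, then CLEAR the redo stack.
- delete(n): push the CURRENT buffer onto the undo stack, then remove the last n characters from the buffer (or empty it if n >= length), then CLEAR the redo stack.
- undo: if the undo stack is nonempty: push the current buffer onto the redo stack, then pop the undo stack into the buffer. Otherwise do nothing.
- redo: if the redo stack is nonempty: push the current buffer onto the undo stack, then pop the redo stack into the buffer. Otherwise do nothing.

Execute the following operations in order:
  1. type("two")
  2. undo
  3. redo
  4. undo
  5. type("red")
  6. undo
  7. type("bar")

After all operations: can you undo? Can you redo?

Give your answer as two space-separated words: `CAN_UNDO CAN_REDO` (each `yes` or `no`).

After op 1 (type): buf='two' undo_depth=1 redo_depth=0
After op 2 (undo): buf='(empty)' undo_depth=0 redo_depth=1
After op 3 (redo): buf='two' undo_depth=1 redo_depth=0
After op 4 (undo): buf='(empty)' undo_depth=0 redo_depth=1
After op 5 (type): buf='red' undo_depth=1 redo_depth=0
After op 6 (undo): buf='(empty)' undo_depth=0 redo_depth=1
After op 7 (type): buf='bar' undo_depth=1 redo_depth=0

Answer: yes no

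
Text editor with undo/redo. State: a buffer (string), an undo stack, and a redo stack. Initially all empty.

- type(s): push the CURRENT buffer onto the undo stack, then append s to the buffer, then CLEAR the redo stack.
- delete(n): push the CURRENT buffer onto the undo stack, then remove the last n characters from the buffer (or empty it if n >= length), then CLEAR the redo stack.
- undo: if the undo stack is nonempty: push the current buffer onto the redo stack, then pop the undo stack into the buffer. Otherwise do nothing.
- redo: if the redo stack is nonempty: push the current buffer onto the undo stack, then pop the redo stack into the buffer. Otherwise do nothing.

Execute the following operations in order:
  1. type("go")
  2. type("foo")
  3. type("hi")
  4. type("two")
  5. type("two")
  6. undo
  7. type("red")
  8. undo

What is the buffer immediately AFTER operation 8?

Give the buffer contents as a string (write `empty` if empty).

Answer: gofoohitwo

Derivation:
After op 1 (type): buf='go' undo_depth=1 redo_depth=0
After op 2 (type): buf='gofoo' undo_depth=2 redo_depth=0
After op 3 (type): buf='gofoohi' undo_depth=3 redo_depth=0
After op 4 (type): buf='gofoohitwo' undo_depth=4 redo_depth=0
After op 5 (type): buf='gofoohitwotwo' undo_depth=5 redo_depth=0
After op 6 (undo): buf='gofoohitwo' undo_depth=4 redo_depth=1
After op 7 (type): buf='gofoohitwored' undo_depth=5 redo_depth=0
After op 8 (undo): buf='gofoohitwo' undo_depth=4 redo_depth=1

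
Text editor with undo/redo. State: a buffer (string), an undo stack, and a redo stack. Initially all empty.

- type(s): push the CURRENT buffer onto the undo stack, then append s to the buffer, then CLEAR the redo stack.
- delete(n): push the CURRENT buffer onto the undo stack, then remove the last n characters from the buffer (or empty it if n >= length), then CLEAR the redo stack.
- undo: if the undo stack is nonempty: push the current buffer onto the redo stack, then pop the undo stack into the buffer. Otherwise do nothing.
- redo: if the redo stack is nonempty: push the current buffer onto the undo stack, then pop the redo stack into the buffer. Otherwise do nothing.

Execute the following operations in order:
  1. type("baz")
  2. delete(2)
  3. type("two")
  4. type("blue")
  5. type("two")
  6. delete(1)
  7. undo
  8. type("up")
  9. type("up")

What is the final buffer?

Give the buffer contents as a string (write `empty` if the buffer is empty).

After op 1 (type): buf='baz' undo_depth=1 redo_depth=0
After op 2 (delete): buf='b' undo_depth=2 redo_depth=0
After op 3 (type): buf='btwo' undo_depth=3 redo_depth=0
After op 4 (type): buf='btwoblue' undo_depth=4 redo_depth=0
After op 5 (type): buf='btwobluetwo' undo_depth=5 redo_depth=0
After op 6 (delete): buf='btwobluetw' undo_depth=6 redo_depth=0
After op 7 (undo): buf='btwobluetwo' undo_depth=5 redo_depth=1
After op 8 (type): buf='btwobluetwoup' undo_depth=6 redo_depth=0
After op 9 (type): buf='btwobluetwoupup' undo_depth=7 redo_depth=0

Answer: btwobluetwoupup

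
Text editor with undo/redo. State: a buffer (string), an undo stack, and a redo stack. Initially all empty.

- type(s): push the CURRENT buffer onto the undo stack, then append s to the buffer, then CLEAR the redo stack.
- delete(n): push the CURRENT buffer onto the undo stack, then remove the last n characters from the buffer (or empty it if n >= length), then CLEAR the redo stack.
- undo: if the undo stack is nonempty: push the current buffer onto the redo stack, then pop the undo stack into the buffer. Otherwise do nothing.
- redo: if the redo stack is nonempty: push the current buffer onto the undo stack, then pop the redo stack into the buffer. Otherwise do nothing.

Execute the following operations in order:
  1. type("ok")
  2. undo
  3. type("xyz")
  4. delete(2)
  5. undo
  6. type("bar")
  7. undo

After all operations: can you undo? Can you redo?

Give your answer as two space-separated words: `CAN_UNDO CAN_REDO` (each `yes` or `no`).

Answer: yes yes

Derivation:
After op 1 (type): buf='ok' undo_depth=1 redo_depth=0
After op 2 (undo): buf='(empty)' undo_depth=0 redo_depth=1
After op 3 (type): buf='xyz' undo_depth=1 redo_depth=0
After op 4 (delete): buf='x' undo_depth=2 redo_depth=0
After op 5 (undo): buf='xyz' undo_depth=1 redo_depth=1
After op 6 (type): buf='xyzbar' undo_depth=2 redo_depth=0
After op 7 (undo): buf='xyz' undo_depth=1 redo_depth=1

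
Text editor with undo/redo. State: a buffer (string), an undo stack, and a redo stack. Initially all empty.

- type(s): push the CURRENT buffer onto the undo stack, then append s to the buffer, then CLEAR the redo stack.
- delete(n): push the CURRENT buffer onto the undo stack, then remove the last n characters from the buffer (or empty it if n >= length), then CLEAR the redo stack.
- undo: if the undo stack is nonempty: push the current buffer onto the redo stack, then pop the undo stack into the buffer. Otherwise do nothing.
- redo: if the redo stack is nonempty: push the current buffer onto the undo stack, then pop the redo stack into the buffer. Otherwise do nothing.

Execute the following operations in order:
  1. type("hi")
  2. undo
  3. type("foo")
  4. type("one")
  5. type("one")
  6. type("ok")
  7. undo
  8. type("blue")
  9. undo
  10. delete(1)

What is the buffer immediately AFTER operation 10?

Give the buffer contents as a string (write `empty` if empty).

After op 1 (type): buf='hi' undo_depth=1 redo_depth=0
After op 2 (undo): buf='(empty)' undo_depth=0 redo_depth=1
After op 3 (type): buf='foo' undo_depth=1 redo_depth=0
After op 4 (type): buf='fooone' undo_depth=2 redo_depth=0
After op 5 (type): buf='foooneone' undo_depth=3 redo_depth=0
After op 6 (type): buf='foooneoneok' undo_depth=4 redo_depth=0
After op 7 (undo): buf='foooneone' undo_depth=3 redo_depth=1
After op 8 (type): buf='foooneoneblue' undo_depth=4 redo_depth=0
After op 9 (undo): buf='foooneone' undo_depth=3 redo_depth=1
After op 10 (delete): buf='foooneon' undo_depth=4 redo_depth=0

Answer: foooneon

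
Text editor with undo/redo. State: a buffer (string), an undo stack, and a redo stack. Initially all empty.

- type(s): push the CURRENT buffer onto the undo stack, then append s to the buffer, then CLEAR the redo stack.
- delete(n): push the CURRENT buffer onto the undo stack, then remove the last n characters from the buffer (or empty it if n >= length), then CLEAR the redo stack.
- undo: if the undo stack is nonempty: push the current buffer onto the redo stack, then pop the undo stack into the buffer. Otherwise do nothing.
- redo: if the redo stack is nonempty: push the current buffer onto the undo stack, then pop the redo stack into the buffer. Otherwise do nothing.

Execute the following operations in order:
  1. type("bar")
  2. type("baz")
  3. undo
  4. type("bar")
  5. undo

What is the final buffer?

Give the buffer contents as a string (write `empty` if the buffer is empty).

After op 1 (type): buf='bar' undo_depth=1 redo_depth=0
After op 2 (type): buf='barbaz' undo_depth=2 redo_depth=0
After op 3 (undo): buf='bar' undo_depth=1 redo_depth=1
After op 4 (type): buf='barbar' undo_depth=2 redo_depth=0
After op 5 (undo): buf='bar' undo_depth=1 redo_depth=1

Answer: bar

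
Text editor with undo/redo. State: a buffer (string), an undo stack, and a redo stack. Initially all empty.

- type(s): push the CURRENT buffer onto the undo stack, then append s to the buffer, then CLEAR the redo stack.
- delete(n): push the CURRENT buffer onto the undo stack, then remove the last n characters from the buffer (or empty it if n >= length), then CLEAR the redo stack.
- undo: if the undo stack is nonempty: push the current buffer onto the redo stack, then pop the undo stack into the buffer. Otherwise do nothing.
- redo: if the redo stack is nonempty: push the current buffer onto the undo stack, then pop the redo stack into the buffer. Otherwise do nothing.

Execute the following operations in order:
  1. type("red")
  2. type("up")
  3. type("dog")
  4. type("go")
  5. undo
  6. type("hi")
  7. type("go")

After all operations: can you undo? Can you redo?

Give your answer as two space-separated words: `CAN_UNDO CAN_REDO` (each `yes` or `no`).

After op 1 (type): buf='red' undo_depth=1 redo_depth=0
After op 2 (type): buf='redup' undo_depth=2 redo_depth=0
After op 3 (type): buf='redupdog' undo_depth=3 redo_depth=0
After op 4 (type): buf='redupdoggo' undo_depth=4 redo_depth=0
After op 5 (undo): buf='redupdog' undo_depth=3 redo_depth=1
After op 6 (type): buf='redupdoghi' undo_depth=4 redo_depth=0
After op 7 (type): buf='redupdoghigo' undo_depth=5 redo_depth=0

Answer: yes no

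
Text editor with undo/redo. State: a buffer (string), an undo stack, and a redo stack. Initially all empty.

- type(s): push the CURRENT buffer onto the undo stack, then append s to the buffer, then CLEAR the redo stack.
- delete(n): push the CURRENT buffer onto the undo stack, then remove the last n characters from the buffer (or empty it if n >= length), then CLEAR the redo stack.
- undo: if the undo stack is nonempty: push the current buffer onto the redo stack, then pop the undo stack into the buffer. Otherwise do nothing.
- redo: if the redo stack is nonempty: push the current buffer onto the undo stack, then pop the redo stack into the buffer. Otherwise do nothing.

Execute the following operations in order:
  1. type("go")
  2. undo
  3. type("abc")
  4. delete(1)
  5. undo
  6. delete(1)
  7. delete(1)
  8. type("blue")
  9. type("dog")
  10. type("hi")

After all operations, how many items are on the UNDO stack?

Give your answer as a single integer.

After op 1 (type): buf='go' undo_depth=1 redo_depth=0
After op 2 (undo): buf='(empty)' undo_depth=0 redo_depth=1
After op 3 (type): buf='abc' undo_depth=1 redo_depth=0
After op 4 (delete): buf='ab' undo_depth=2 redo_depth=0
After op 5 (undo): buf='abc' undo_depth=1 redo_depth=1
After op 6 (delete): buf='ab' undo_depth=2 redo_depth=0
After op 7 (delete): buf='a' undo_depth=3 redo_depth=0
After op 8 (type): buf='ablue' undo_depth=4 redo_depth=0
After op 9 (type): buf='abluedog' undo_depth=5 redo_depth=0
After op 10 (type): buf='abluedoghi' undo_depth=6 redo_depth=0

Answer: 6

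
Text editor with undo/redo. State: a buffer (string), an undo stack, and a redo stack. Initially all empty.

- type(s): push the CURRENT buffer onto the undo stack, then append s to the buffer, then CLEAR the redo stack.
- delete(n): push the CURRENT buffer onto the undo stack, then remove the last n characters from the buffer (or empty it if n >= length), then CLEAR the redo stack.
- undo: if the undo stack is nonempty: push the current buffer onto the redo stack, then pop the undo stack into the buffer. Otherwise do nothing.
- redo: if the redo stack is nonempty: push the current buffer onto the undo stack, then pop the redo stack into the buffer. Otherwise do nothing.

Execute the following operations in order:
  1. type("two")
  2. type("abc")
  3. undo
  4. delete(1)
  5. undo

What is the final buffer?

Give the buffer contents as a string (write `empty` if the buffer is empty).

Answer: two

Derivation:
After op 1 (type): buf='two' undo_depth=1 redo_depth=0
After op 2 (type): buf='twoabc' undo_depth=2 redo_depth=0
After op 3 (undo): buf='two' undo_depth=1 redo_depth=1
After op 4 (delete): buf='tw' undo_depth=2 redo_depth=0
After op 5 (undo): buf='two' undo_depth=1 redo_depth=1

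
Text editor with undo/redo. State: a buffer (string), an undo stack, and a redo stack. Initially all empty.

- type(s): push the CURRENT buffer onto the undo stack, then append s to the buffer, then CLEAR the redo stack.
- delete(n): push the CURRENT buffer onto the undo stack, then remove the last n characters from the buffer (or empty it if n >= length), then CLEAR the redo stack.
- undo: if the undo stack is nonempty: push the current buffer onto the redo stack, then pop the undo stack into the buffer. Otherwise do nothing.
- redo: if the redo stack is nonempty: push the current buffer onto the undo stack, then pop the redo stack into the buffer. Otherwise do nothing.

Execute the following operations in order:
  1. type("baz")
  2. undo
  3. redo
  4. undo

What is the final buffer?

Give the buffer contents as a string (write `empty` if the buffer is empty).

After op 1 (type): buf='baz' undo_depth=1 redo_depth=0
After op 2 (undo): buf='(empty)' undo_depth=0 redo_depth=1
After op 3 (redo): buf='baz' undo_depth=1 redo_depth=0
After op 4 (undo): buf='(empty)' undo_depth=0 redo_depth=1

Answer: empty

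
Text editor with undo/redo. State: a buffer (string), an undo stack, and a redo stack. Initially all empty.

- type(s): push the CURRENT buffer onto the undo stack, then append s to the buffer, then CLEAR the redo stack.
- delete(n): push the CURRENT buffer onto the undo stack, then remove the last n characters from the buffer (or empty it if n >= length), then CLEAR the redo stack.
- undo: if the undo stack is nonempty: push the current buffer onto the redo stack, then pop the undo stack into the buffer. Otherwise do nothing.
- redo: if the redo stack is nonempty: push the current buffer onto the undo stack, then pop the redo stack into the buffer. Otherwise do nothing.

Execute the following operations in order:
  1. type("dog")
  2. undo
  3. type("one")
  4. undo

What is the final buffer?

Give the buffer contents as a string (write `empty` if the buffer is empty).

After op 1 (type): buf='dog' undo_depth=1 redo_depth=0
After op 2 (undo): buf='(empty)' undo_depth=0 redo_depth=1
After op 3 (type): buf='one' undo_depth=1 redo_depth=0
After op 4 (undo): buf='(empty)' undo_depth=0 redo_depth=1

Answer: empty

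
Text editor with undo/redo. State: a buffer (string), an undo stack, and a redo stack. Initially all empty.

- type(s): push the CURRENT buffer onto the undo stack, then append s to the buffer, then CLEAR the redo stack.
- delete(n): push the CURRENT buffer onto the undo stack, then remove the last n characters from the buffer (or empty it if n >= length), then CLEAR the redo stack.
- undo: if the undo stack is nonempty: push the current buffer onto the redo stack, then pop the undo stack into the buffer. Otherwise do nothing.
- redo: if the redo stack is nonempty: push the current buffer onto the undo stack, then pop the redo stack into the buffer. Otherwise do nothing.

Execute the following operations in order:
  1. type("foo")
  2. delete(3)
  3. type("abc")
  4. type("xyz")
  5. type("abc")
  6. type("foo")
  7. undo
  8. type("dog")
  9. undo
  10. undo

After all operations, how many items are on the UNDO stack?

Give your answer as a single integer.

After op 1 (type): buf='foo' undo_depth=1 redo_depth=0
After op 2 (delete): buf='(empty)' undo_depth=2 redo_depth=0
After op 3 (type): buf='abc' undo_depth=3 redo_depth=0
After op 4 (type): buf='abcxyz' undo_depth=4 redo_depth=0
After op 5 (type): buf='abcxyzabc' undo_depth=5 redo_depth=0
After op 6 (type): buf='abcxyzabcfoo' undo_depth=6 redo_depth=0
After op 7 (undo): buf='abcxyzabc' undo_depth=5 redo_depth=1
After op 8 (type): buf='abcxyzabcdog' undo_depth=6 redo_depth=0
After op 9 (undo): buf='abcxyzabc' undo_depth=5 redo_depth=1
After op 10 (undo): buf='abcxyz' undo_depth=4 redo_depth=2

Answer: 4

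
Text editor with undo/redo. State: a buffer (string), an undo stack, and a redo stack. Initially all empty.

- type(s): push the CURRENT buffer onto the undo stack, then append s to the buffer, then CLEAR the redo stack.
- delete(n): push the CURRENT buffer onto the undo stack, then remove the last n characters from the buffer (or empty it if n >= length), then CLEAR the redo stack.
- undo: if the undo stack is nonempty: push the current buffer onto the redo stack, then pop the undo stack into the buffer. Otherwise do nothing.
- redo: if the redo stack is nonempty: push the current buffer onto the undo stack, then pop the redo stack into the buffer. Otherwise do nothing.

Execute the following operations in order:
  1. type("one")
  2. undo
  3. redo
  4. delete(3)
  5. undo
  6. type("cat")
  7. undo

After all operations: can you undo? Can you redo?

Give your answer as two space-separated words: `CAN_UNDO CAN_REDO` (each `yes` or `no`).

After op 1 (type): buf='one' undo_depth=1 redo_depth=0
After op 2 (undo): buf='(empty)' undo_depth=0 redo_depth=1
After op 3 (redo): buf='one' undo_depth=1 redo_depth=0
After op 4 (delete): buf='(empty)' undo_depth=2 redo_depth=0
After op 5 (undo): buf='one' undo_depth=1 redo_depth=1
After op 6 (type): buf='onecat' undo_depth=2 redo_depth=0
After op 7 (undo): buf='one' undo_depth=1 redo_depth=1

Answer: yes yes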